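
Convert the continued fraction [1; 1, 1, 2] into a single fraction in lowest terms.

8/5

Start with 2.
1 + 1/(2/1) = 1 + 1/2 = 3/2
1 + 1/(3/2) = 1 + 2/3 = 5/3
1 + 1/(5/3) = 1 + 3/5 = 8/5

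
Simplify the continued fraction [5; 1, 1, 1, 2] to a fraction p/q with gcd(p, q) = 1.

a_0 = 5: 5/1
a_1 = 1: 6/1
a_2 = 1: 11/2
a_3 = 1: 17/3
a_4 = 2: 45/8

45/8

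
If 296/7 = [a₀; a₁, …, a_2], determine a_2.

296 = 42·7 + 2, so a_0 = 42
7 = 3·2 + 1, so a_1 = 3
2 = 2·1 + 0, so a_2 = 2

2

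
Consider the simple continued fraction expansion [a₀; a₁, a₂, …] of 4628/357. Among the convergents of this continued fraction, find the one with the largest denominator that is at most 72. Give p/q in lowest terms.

a_0 = 12: 12/1  (≤ bound)
a_1 = 1: 13/1  (≤ bound)
a_2 = 26: 350/27  (≤ bound)
a_3 = 2: 713/55  (≤ bound)
a_4 = 6: 4628/357  (> 72, stop)

713/55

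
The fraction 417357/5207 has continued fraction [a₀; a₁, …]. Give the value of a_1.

Repeatedly divide and take the remainder:
417357 ÷ 5207 → quotient 80, remainder 797
5207 ÷ 797 → quotient 6, remainder 425

6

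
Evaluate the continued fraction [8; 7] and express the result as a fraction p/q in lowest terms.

a_0 = 8: 8/1
a_1 = 7: 57/7

57/7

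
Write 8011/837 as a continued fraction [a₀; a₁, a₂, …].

⌊8011/837⌋ = 9, remainder 478
⌊837/478⌋ = 1, remainder 359
⌊478/359⌋ = 1, remainder 119
⌊359/119⌋ = 3, remainder 2
⌊119/2⌋ = 59, remainder 1
⌊2/1⌋ = 2, remainder 0

[9; 1, 1, 3, 59, 2]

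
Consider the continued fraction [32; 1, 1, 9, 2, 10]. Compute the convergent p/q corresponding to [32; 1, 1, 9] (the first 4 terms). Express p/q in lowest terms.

a_0 = 32: 32/1
a_1 = 1: 33/1
a_2 = 1: 65/2
a_3 = 9: 618/19

618/19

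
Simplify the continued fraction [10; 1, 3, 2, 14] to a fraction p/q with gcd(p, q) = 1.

1401/130

Starting at the tail and folding back:
Start with 14.
2 + 1/(14/1) = 2 + 1/14 = 29/14
3 + 1/(29/14) = 3 + 14/29 = 101/29
1 + 1/(101/29) = 1 + 29/101 = 130/101
10 + 1/(130/101) = 10 + 101/130 = 1401/130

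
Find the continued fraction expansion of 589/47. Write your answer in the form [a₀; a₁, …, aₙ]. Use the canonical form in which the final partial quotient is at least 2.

⌊589/47⌋ = 12, remainder 25
⌊47/25⌋ = 1, remainder 22
⌊25/22⌋ = 1, remainder 3
⌊22/3⌋ = 7, remainder 1
⌊3/1⌋ = 3, remainder 0

[12; 1, 1, 7, 3]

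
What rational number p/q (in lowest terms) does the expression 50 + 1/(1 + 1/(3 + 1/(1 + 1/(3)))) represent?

Start with 3.
1 + 1/(3/1) = 1 + 1/3 = 4/3
3 + 1/(4/3) = 3 + 3/4 = 15/4
1 + 1/(15/4) = 1 + 4/15 = 19/15
50 + 1/(19/15) = 50 + 15/19 = 965/19

965/19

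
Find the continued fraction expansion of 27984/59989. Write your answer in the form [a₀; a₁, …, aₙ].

27984 = 0·59989 + 27984, so a_0 = 0
59989 = 2·27984 + 4021, so a_1 = 2
27984 = 6·4021 + 3858, so a_2 = 6
4021 = 1·3858 + 163, so a_3 = 1
3858 = 23·163 + 109, so a_4 = 23
163 = 1·109 + 54, so a_5 = 1
109 = 2·54 + 1, so a_6 = 2
54 = 54·1 + 0, so a_7 = 54

[0; 2, 6, 1, 23, 1, 2, 54]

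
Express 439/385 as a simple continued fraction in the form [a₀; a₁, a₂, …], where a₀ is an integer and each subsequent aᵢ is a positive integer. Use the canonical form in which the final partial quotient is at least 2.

⌊439/385⌋ = 1, remainder 54
⌊385/54⌋ = 7, remainder 7
⌊54/7⌋ = 7, remainder 5
⌊7/5⌋ = 1, remainder 2
⌊5/2⌋ = 2, remainder 1
⌊2/1⌋ = 2, remainder 0

[1; 7, 7, 1, 2, 2]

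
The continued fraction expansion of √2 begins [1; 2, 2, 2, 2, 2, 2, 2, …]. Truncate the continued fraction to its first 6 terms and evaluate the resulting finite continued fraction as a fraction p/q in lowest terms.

a_0 = 1: 1/1
a_1 = 2: 3/2
a_2 = 2: 7/5
a_3 = 2: 17/12
a_4 = 2: 41/29
a_5 = 2: 99/70

99/70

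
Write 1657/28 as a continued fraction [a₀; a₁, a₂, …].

[59; 5, 1, 1, 2]

Apply division with remainder until the remainder is 0:
1657 = 59·28 + 5, so a_0 = 59
28 = 5·5 + 3, so a_1 = 5
5 = 1·3 + 2, so a_2 = 1
3 = 1·2 + 1, so a_3 = 1
2 = 2·1 + 0, so a_4 = 2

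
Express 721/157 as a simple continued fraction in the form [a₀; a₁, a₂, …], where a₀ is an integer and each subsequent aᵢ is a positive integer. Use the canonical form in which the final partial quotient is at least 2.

[4; 1, 1, 2, 4, 1, 5]

721 = 4·157 + 93, so a_0 = 4
157 = 1·93 + 64, so a_1 = 1
93 = 1·64 + 29, so a_2 = 1
64 = 2·29 + 6, so a_3 = 2
29 = 4·6 + 5, so a_4 = 4
6 = 1·5 + 1, so a_5 = 1
5 = 5·1 + 0, so a_6 = 5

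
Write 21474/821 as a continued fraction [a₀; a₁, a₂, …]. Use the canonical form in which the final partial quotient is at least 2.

[26; 6, 2, 2, 2, 2, 4]

⌊21474/821⌋ = 26, remainder 128
⌊821/128⌋ = 6, remainder 53
⌊128/53⌋ = 2, remainder 22
⌊53/22⌋ = 2, remainder 9
⌊22/9⌋ = 2, remainder 4
⌊9/4⌋ = 2, remainder 1
⌊4/1⌋ = 4, remainder 0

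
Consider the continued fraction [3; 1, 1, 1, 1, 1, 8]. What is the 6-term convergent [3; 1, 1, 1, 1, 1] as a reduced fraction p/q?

29/8

Starting at the tail and folding back:
Start with 1.
1 + 1/(1/1) = 1 + 1/1 = 2/1
1 + 1/(2/1) = 1 + 1/2 = 3/2
1 + 1/(3/2) = 1 + 2/3 = 5/3
1 + 1/(5/3) = 1 + 3/5 = 8/5
3 + 1/(8/5) = 3 + 5/8 = 29/8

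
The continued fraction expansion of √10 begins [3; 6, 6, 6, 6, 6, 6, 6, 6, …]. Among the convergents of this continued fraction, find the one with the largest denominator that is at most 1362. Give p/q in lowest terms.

721/228

a_0 = 3: 3/1  (≤ bound)
a_1 = 6: 19/6  (≤ bound)
a_2 = 6: 117/37  (≤ bound)
a_3 = 6: 721/228  (≤ bound)
a_4 = 6: 4443/1405  (> 1362, stop)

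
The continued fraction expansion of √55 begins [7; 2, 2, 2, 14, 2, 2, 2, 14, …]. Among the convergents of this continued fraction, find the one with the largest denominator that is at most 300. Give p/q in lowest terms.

1283/173

List convergents until the denominator exceeds the bound:
a_0 = 7: 7/1  (≤ bound)
a_1 = 2: 15/2  (≤ bound)
a_2 = 2: 37/5  (≤ bound)
a_3 = 2: 89/12  (≤ bound)
a_4 = 14: 1283/173  (≤ bound)
a_5 = 2: 2655/358  (> 300, stop)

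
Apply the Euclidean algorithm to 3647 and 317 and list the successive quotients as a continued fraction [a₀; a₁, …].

Run the Euclidean algorithm, recording each quotient:
3647 = 11·317 + 160, so a_0 = 11
317 = 1·160 + 157, so a_1 = 1
160 = 1·157 + 3, so a_2 = 1
157 = 52·3 + 1, so a_3 = 52
3 = 3·1 + 0, so a_4 = 3

[11; 1, 1, 52, 3]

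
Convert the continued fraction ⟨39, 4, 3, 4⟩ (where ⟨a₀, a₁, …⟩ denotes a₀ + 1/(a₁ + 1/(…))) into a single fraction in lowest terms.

2197/56

Start with 4.
3 + 1/(4/1) = 3 + 1/4 = 13/4
4 + 1/(13/4) = 4 + 4/13 = 56/13
39 + 1/(56/13) = 39 + 13/56 = 2197/56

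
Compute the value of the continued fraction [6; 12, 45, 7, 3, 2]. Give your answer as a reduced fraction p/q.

168352/27675

Start with 2.
3 + 1/(2/1) = 3 + 1/2 = 7/2
7 + 1/(7/2) = 7 + 2/7 = 51/7
45 + 1/(51/7) = 45 + 7/51 = 2302/51
12 + 1/(2302/51) = 12 + 51/2302 = 27675/2302
6 + 1/(27675/2302) = 6 + 2302/27675 = 168352/27675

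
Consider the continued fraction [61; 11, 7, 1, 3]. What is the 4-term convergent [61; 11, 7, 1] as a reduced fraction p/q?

5437/89

Start with 1.
7 + 1/(1/1) = 7 + 1/1 = 8/1
11 + 1/(8/1) = 11 + 1/8 = 89/8
61 + 1/(89/8) = 61 + 8/89 = 5437/89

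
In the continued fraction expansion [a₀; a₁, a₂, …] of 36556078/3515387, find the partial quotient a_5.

Run the Euclidean algorithm, recording each quotient:
36556078 ÷ 3515387 → quotient 10, remainder 1402208
3515387 ÷ 1402208 → quotient 2, remainder 710971
1402208 ÷ 710971 → quotient 1, remainder 691237
710971 ÷ 691237 → quotient 1, remainder 19734
691237 ÷ 19734 → quotient 35, remainder 547
19734 ÷ 547 → quotient 36, remainder 42

36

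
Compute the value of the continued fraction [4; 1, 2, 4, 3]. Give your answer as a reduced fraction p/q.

Start with 3.
4 + 1/(3/1) = 4 + 1/3 = 13/3
2 + 1/(13/3) = 2 + 3/13 = 29/13
1 + 1/(29/13) = 1 + 13/29 = 42/29
4 + 1/(42/29) = 4 + 29/42 = 197/42

197/42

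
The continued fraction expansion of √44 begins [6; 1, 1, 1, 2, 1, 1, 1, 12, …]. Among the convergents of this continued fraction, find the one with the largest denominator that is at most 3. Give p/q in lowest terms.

20/3

a_0 = 6: 6/1  (≤ bound)
a_1 = 1: 7/1  (≤ bound)
a_2 = 1: 13/2  (≤ bound)
a_3 = 1: 20/3  (≤ bound)
a_4 = 2: 53/8  (> 3, stop)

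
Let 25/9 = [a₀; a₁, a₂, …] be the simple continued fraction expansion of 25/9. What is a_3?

2

25 ÷ 9 → quotient 2, remainder 7
9 ÷ 7 → quotient 1, remainder 2
7 ÷ 2 → quotient 3, remainder 1
2 ÷ 1 → quotient 2, remainder 0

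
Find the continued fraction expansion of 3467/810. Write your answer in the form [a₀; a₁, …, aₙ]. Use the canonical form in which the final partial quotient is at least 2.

⌊3467/810⌋ = 4, remainder 227
⌊810/227⌋ = 3, remainder 129
⌊227/129⌋ = 1, remainder 98
⌊129/98⌋ = 1, remainder 31
⌊98/31⌋ = 3, remainder 5
⌊31/5⌋ = 6, remainder 1
⌊5/1⌋ = 5, remainder 0

[4; 3, 1, 1, 3, 6, 5]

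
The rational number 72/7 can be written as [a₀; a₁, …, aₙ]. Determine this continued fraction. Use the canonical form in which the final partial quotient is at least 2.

[10; 3, 2]

⌊72/7⌋ = 10, remainder 2
⌊7/2⌋ = 3, remainder 1
⌊2/1⌋ = 2, remainder 0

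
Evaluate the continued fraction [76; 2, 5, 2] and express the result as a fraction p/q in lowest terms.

1835/24

Start with 2.
5 + 1/(2/1) = 5 + 1/2 = 11/2
2 + 1/(11/2) = 2 + 2/11 = 24/11
76 + 1/(24/11) = 76 + 11/24 = 1835/24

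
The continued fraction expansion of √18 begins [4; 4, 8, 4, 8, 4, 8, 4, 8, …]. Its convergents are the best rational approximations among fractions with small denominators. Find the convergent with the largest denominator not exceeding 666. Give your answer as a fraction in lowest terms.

a_0 = 4: 4/1  (≤ bound)
a_1 = 4: 17/4  (≤ bound)
a_2 = 8: 140/33  (≤ bound)
a_3 = 4: 577/136  (≤ bound)
a_4 = 8: 4756/1121  (> 666, stop)

577/136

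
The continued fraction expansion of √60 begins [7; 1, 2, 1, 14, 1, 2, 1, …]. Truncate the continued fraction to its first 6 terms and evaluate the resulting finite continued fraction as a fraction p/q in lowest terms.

Build up convergents one term at a time:
a_0 = 7: 7/1
a_1 = 1: 8/1
a_2 = 2: 23/3
a_3 = 1: 31/4
a_4 = 14: 457/59
a_5 = 1: 488/63

488/63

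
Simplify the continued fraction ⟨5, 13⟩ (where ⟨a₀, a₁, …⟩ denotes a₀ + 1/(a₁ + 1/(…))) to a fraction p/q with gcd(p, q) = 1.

66/13

Start with 13.
5 + 1/(13/1) = 5 + 1/13 = 66/13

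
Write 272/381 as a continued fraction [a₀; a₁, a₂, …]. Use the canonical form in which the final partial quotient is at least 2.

⌊272/381⌋ = 0, remainder 272
⌊381/272⌋ = 1, remainder 109
⌊272/109⌋ = 2, remainder 54
⌊109/54⌋ = 2, remainder 1
⌊54/1⌋ = 54, remainder 0

[0; 1, 2, 2, 54]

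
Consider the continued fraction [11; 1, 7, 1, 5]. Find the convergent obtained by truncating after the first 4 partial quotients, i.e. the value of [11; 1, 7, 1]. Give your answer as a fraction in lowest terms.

107/9

Use the convergent recurrence hₖ = aₖ·hₖ₋₁ + hₖ₋₂ (and likewise for the denominators kₖ):
a_0 = 11: 11/1
a_1 = 1: 12/1
a_2 = 7: 95/8
a_3 = 1: 107/9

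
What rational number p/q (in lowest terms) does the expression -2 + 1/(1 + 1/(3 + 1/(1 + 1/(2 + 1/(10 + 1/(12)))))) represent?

a_0 = -2: -2/1
a_1 = 1: -1/1
a_2 = 3: -5/4
a_3 = 1: -6/5
a_4 = 2: -17/14
a_5 = 10: -176/145
a_6 = 12: -2129/1754

-2129/1754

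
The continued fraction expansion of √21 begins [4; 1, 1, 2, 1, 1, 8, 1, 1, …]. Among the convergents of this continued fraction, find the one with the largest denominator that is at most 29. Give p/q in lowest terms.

List convergents until the denominator exceeds the bound:
a_0 = 4: 4/1  (≤ bound)
a_1 = 1: 5/1  (≤ bound)
a_2 = 1: 9/2  (≤ bound)
a_3 = 2: 23/5  (≤ bound)
a_4 = 1: 32/7  (≤ bound)
a_5 = 1: 55/12  (≤ bound)
a_6 = 8: 472/103  (> 29, stop)

55/12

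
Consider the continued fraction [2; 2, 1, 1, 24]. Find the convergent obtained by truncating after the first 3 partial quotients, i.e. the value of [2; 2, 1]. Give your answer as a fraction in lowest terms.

Start with 1.
2 + 1/(1/1) = 2 + 1/1 = 3/1
2 + 1/(3/1) = 2 + 1/3 = 7/3

7/3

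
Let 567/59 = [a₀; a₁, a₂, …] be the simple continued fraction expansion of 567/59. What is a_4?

1

⌊567/59⌋ = 9, remainder 36
⌊59/36⌋ = 1, remainder 23
⌊36/23⌋ = 1, remainder 13
⌊23/13⌋ = 1, remainder 10
⌊13/10⌋ = 1, remainder 3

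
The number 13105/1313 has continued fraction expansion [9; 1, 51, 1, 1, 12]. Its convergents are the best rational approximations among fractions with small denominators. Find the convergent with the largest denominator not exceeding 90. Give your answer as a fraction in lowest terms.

a_0 = 9: 9/1  (≤ bound)
a_1 = 1: 10/1  (≤ bound)
a_2 = 51: 519/52  (≤ bound)
a_3 = 1: 529/53  (≤ bound)
a_4 = 1: 1048/105  (> 90, stop)

529/53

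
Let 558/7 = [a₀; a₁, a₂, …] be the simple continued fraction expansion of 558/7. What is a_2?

2

558 = 79·7 + 5, so a_0 = 79
7 = 1·5 + 2, so a_1 = 1
5 = 2·2 + 1, so a_2 = 2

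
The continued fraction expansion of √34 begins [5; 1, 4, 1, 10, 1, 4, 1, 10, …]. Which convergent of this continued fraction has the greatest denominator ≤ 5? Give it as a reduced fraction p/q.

List convergents until the denominator exceeds the bound:
a_0 = 5: 5/1  (≤ bound)
a_1 = 1: 6/1  (≤ bound)
a_2 = 4: 29/5  (≤ bound)
a_3 = 1: 35/6  (> 5, stop)

29/5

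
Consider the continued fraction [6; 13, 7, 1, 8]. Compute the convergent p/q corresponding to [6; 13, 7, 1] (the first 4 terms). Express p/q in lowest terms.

a_0 = 6: 6/1
a_1 = 13: 79/13
a_2 = 7: 559/92
a_3 = 1: 638/105

638/105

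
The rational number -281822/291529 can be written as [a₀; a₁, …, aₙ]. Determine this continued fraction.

⌊-281822/291529⌋ = -1, remainder 9707
⌊291529/9707⌋ = 30, remainder 319
⌊9707/319⌋ = 30, remainder 137
⌊319/137⌋ = 2, remainder 45
⌊137/45⌋ = 3, remainder 2
⌊45/2⌋ = 22, remainder 1
⌊2/1⌋ = 2, remainder 0

[-1; 30, 30, 2, 3, 22, 2]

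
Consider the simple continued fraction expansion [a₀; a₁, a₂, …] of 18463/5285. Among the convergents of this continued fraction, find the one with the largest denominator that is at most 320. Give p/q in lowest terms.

1069/306

a_0 = 3: 3/1  (≤ bound)
a_1 = 2: 7/2  (≤ bound)
a_2 = 37: 262/75  (≤ bound)
a_3 = 1: 269/77  (≤ bound)
a_4 = 3: 1069/306  (≤ bound)
a_5 = 1: 1338/383  (> 320, stop)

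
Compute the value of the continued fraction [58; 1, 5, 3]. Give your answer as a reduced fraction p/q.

Start with 3.
5 + 1/(3/1) = 5 + 1/3 = 16/3
1 + 1/(16/3) = 1 + 3/16 = 19/16
58 + 1/(19/16) = 58 + 16/19 = 1118/19

1118/19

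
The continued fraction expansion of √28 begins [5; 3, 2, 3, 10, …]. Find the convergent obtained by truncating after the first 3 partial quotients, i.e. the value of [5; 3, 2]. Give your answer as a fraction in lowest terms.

Start with 2.
3 + 1/(2/1) = 3 + 1/2 = 7/2
5 + 1/(7/2) = 5 + 2/7 = 37/7

37/7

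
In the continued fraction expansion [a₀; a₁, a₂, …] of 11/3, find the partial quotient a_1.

1

11 ÷ 3 → quotient 3, remainder 2
3 ÷ 2 → quotient 1, remainder 1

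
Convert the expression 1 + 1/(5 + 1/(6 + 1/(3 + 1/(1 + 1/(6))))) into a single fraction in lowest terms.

Work from the innermost term outward:
Start with 6.
1 + 1/(6/1) = 1 + 1/6 = 7/6
3 + 1/(7/6) = 3 + 6/7 = 27/7
6 + 1/(27/7) = 6 + 7/27 = 169/27
5 + 1/(169/27) = 5 + 27/169 = 872/169
1 + 1/(872/169) = 1 + 169/872 = 1041/872

1041/872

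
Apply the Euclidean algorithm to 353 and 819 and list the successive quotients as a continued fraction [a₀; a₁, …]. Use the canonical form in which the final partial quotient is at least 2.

353 ÷ 819 → quotient 0, remainder 353
819 ÷ 353 → quotient 2, remainder 113
353 ÷ 113 → quotient 3, remainder 14
113 ÷ 14 → quotient 8, remainder 1
14 ÷ 1 → quotient 14, remainder 0

[0; 2, 3, 8, 14]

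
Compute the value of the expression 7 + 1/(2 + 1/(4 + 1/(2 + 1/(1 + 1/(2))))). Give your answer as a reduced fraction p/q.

581/78

a_0 = 7: 7/1
a_1 = 2: 15/2
a_2 = 4: 67/9
a_3 = 2: 149/20
a_4 = 1: 216/29
a_5 = 2: 581/78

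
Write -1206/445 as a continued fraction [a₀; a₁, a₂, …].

[-3; 3, 2, 4, 2, 6]

Run the Euclidean algorithm, recording each quotient:
⌊-1206/445⌋ = -3, remainder 129
⌊445/129⌋ = 3, remainder 58
⌊129/58⌋ = 2, remainder 13
⌊58/13⌋ = 4, remainder 6
⌊13/6⌋ = 2, remainder 1
⌊6/1⌋ = 6, remainder 0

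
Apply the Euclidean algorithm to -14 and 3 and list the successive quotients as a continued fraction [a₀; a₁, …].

-14 = -5·3 + 1, so a_0 = -5
3 = 3·1 + 0, so a_1 = 3

[-5; 3]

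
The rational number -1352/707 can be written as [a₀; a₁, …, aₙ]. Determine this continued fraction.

Repeatedly divide and take the remainder:
⌊-1352/707⌋ = -2, remainder 62
⌊707/62⌋ = 11, remainder 25
⌊62/25⌋ = 2, remainder 12
⌊25/12⌋ = 2, remainder 1
⌊12/1⌋ = 12, remainder 0

[-2; 11, 2, 2, 12]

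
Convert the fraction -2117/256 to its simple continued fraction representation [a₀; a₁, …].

[-9; 1, 2, 1, 2, 2, 4, 2]

-2117 ÷ 256 → quotient -9, remainder 187
256 ÷ 187 → quotient 1, remainder 69
187 ÷ 69 → quotient 2, remainder 49
69 ÷ 49 → quotient 1, remainder 20
49 ÷ 20 → quotient 2, remainder 9
20 ÷ 9 → quotient 2, remainder 2
9 ÷ 2 → quotient 4, remainder 1
2 ÷ 1 → quotient 2, remainder 0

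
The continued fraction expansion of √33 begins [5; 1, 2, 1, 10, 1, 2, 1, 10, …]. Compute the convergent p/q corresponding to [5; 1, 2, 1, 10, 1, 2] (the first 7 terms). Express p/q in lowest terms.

Start with 2.
1 + 1/(2/1) = 1 + 1/2 = 3/2
10 + 1/(3/2) = 10 + 2/3 = 32/3
1 + 1/(32/3) = 1 + 3/32 = 35/32
2 + 1/(35/32) = 2 + 32/35 = 102/35
1 + 1/(102/35) = 1 + 35/102 = 137/102
5 + 1/(137/102) = 5 + 102/137 = 787/137

787/137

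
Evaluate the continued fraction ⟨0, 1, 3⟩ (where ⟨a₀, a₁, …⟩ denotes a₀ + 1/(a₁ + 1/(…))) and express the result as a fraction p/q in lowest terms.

3/4

a_0 = 0: 0/1
a_1 = 1: 1/1
a_2 = 3: 3/4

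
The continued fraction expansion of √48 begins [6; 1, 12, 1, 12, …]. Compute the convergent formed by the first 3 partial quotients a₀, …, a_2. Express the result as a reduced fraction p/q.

Start with 12.
1 + 1/(12/1) = 1 + 1/12 = 13/12
6 + 1/(13/12) = 6 + 12/13 = 90/13

90/13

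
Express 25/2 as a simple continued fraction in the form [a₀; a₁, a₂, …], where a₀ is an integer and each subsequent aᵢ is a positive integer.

[12; 2]

⌊25/2⌋ = 12, remainder 1
⌊2/1⌋ = 2, remainder 0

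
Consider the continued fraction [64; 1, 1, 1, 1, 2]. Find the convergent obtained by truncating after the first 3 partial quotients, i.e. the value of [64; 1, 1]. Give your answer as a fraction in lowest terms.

129/2

a_0 = 64: 64/1
a_1 = 1: 65/1
a_2 = 1: 129/2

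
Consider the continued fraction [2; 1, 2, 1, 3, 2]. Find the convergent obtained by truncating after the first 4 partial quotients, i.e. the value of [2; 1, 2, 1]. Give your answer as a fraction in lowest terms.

Build up convergents one term at a time:
a_0 = 2: 2/1
a_1 = 1: 3/1
a_2 = 2: 8/3
a_3 = 1: 11/4

11/4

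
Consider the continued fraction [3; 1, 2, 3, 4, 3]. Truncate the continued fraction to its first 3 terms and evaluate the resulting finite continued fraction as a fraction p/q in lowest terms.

11/3

Use the convergent recurrence hₖ = aₖ·hₖ₋₁ + hₖ₋₂ (and likewise for the denominators kₖ):
a_0 = 3: 3/1
a_1 = 1: 4/1
a_2 = 2: 11/3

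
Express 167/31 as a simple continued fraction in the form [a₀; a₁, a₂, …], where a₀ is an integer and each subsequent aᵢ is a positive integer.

[5; 2, 1, 1, 2, 2]

167 ÷ 31 → quotient 5, remainder 12
31 ÷ 12 → quotient 2, remainder 7
12 ÷ 7 → quotient 1, remainder 5
7 ÷ 5 → quotient 1, remainder 2
5 ÷ 2 → quotient 2, remainder 1
2 ÷ 1 → quotient 2, remainder 0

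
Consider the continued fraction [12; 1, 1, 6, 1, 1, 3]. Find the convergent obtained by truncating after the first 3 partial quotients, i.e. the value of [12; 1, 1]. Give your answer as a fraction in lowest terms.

Start with 1.
1 + 1/(1/1) = 1 + 1/1 = 2/1
12 + 1/(2/1) = 12 + 1/2 = 25/2

25/2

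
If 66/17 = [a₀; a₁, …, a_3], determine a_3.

2

66 ÷ 17 → quotient 3, remainder 15
17 ÷ 15 → quotient 1, remainder 2
15 ÷ 2 → quotient 7, remainder 1
2 ÷ 1 → quotient 2, remainder 0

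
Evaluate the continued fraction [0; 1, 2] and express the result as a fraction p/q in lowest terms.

Collapse the nested fraction from the inside out:
Start with 2.
1 + 1/(2/1) = 1 + 1/2 = 3/2
0 + 1/(3/2) = 0 + 2/3 = 2/3

2/3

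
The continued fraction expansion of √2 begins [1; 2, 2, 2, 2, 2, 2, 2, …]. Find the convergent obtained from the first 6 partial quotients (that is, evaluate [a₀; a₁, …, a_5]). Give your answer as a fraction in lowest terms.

99/70

Start with 2.
2 + 1/(2/1) = 2 + 1/2 = 5/2
2 + 1/(5/2) = 2 + 2/5 = 12/5
2 + 1/(12/5) = 2 + 5/12 = 29/12
2 + 1/(29/12) = 2 + 12/29 = 70/29
1 + 1/(70/29) = 1 + 29/70 = 99/70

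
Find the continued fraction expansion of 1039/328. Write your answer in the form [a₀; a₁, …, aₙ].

⌊1039/328⌋ = 3, remainder 55
⌊328/55⌋ = 5, remainder 53
⌊55/53⌋ = 1, remainder 2
⌊53/2⌋ = 26, remainder 1
⌊2/1⌋ = 2, remainder 0

[3; 5, 1, 26, 2]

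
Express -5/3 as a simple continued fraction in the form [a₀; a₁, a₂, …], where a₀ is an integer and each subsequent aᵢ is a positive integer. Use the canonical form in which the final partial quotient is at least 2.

[-2; 3]

Apply division with remainder until the remainder is 0:
⌊-5/3⌋ = -2, remainder 1
⌊3/1⌋ = 3, remainder 0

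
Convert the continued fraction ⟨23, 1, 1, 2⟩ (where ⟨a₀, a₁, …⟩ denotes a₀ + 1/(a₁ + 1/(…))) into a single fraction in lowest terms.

118/5

Start with 2.
1 + 1/(2/1) = 1 + 1/2 = 3/2
1 + 1/(3/2) = 1 + 2/3 = 5/3
23 + 1/(5/3) = 23 + 3/5 = 118/5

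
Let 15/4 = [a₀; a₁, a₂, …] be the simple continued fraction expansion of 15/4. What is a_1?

⌊15/4⌋ = 3, remainder 3
⌊4/3⌋ = 1, remainder 1

1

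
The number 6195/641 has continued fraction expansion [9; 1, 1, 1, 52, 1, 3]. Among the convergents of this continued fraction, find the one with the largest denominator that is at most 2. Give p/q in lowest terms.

List convergents until the denominator exceeds the bound:
a_0 = 9: 9/1  (≤ bound)
a_1 = 1: 10/1  (≤ bound)
a_2 = 1: 19/2  (≤ bound)
a_3 = 1: 29/3  (> 2, stop)

19/2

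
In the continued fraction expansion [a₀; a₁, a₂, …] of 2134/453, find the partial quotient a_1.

1

2134 ÷ 453 → quotient 4, remainder 322
453 ÷ 322 → quotient 1, remainder 131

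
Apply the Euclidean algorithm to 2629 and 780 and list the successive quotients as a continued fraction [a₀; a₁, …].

2629 ÷ 780 → quotient 3, remainder 289
780 ÷ 289 → quotient 2, remainder 202
289 ÷ 202 → quotient 1, remainder 87
202 ÷ 87 → quotient 2, remainder 28
87 ÷ 28 → quotient 3, remainder 3
28 ÷ 3 → quotient 9, remainder 1
3 ÷ 1 → quotient 3, remainder 0

[3; 2, 1, 2, 3, 9, 3]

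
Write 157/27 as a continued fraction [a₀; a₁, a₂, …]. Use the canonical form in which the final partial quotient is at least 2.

Apply division with remainder until the remainder is 0:
157 ÷ 27 → quotient 5, remainder 22
27 ÷ 22 → quotient 1, remainder 5
22 ÷ 5 → quotient 4, remainder 2
5 ÷ 2 → quotient 2, remainder 1
2 ÷ 1 → quotient 2, remainder 0

[5; 1, 4, 2, 2]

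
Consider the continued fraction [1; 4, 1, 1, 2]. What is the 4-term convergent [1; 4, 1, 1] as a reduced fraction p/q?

a_0 = 1: 1/1
a_1 = 4: 5/4
a_2 = 1: 6/5
a_3 = 1: 11/9

11/9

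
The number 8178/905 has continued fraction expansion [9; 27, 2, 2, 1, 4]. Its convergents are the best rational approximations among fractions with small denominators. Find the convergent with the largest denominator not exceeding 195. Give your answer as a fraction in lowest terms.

a_0 = 9: 9/1  (≤ bound)
a_1 = 27: 244/27  (≤ bound)
a_2 = 2: 497/55  (≤ bound)
a_3 = 2: 1238/137  (≤ bound)
a_4 = 1: 1735/192  (≤ bound)
a_5 = 4: 8178/905  (> 195, stop)

1735/192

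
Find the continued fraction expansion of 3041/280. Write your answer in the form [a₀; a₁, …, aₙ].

3041 ÷ 280 → quotient 10, remainder 241
280 ÷ 241 → quotient 1, remainder 39
241 ÷ 39 → quotient 6, remainder 7
39 ÷ 7 → quotient 5, remainder 4
7 ÷ 4 → quotient 1, remainder 3
4 ÷ 3 → quotient 1, remainder 1
3 ÷ 1 → quotient 3, remainder 0

[10; 1, 6, 5, 1, 1, 3]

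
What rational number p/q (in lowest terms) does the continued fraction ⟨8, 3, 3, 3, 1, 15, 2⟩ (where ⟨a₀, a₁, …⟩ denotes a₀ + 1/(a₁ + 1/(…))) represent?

11615/1399

Use the convergent recurrence hₖ = aₖ·hₖ₋₁ + hₖ₋₂ (and likewise for the denominators kₖ):
a_0 = 8: 8/1
a_1 = 3: 25/3
a_2 = 3: 83/10
a_3 = 3: 274/33
a_4 = 1: 357/43
a_5 = 15: 5629/678
a_6 = 2: 11615/1399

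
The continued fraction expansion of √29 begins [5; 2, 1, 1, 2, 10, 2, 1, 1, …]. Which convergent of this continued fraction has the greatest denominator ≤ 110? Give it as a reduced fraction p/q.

70/13

a_0 = 5: 5/1  (≤ bound)
a_1 = 2: 11/2  (≤ bound)
a_2 = 1: 16/3  (≤ bound)
a_3 = 1: 27/5  (≤ bound)
a_4 = 2: 70/13  (≤ bound)
a_5 = 10: 727/135  (> 110, stop)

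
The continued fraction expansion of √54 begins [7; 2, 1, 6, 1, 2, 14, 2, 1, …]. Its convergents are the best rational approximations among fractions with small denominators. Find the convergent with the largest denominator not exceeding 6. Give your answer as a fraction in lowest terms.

22/3

a_0 = 7: 7/1  (≤ bound)
a_1 = 2: 15/2  (≤ bound)
a_2 = 1: 22/3  (≤ bound)
a_3 = 6: 147/20  (> 6, stop)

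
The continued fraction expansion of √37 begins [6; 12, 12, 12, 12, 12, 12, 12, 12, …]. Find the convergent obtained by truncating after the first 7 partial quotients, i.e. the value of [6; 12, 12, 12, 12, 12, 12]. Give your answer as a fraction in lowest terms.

18798954/3090529

Start with 12.
12 + 1/(12/1) = 12 + 1/12 = 145/12
12 + 1/(145/12) = 12 + 12/145 = 1752/145
12 + 1/(1752/145) = 12 + 145/1752 = 21169/1752
12 + 1/(21169/1752) = 12 + 1752/21169 = 255780/21169
12 + 1/(255780/21169) = 12 + 21169/255780 = 3090529/255780
6 + 1/(3090529/255780) = 6 + 255780/3090529 = 18798954/3090529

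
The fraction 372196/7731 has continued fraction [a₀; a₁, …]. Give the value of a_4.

372196 ÷ 7731 → quotient 48, remainder 1108
7731 ÷ 1108 → quotient 6, remainder 1083
1108 ÷ 1083 → quotient 1, remainder 25
1083 ÷ 25 → quotient 43, remainder 8
25 ÷ 8 → quotient 3, remainder 1

3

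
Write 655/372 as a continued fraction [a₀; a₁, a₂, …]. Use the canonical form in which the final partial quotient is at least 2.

[1; 1, 3, 5, 1, 1, 3, 2]

Repeatedly divide and take the remainder:
655 ÷ 372 → quotient 1, remainder 283
372 ÷ 283 → quotient 1, remainder 89
283 ÷ 89 → quotient 3, remainder 16
89 ÷ 16 → quotient 5, remainder 9
16 ÷ 9 → quotient 1, remainder 7
9 ÷ 7 → quotient 1, remainder 2
7 ÷ 2 → quotient 3, remainder 1
2 ÷ 1 → quotient 2, remainder 0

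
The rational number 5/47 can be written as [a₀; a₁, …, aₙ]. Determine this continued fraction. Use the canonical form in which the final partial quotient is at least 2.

Run the Euclidean algorithm, recording each quotient:
⌊5/47⌋ = 0, remainder 5
⌊47/5⌋ = 9, remainder 2
⌊5/2⌋ = 2, remainder 1
⌊2/1⌋ = 2, remainder 0

[0; 9, 2, 2]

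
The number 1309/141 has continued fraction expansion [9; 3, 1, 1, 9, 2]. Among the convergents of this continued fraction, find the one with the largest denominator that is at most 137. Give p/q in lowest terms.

622/67

a_0 = 9: 9/1  (≤ bound)
a_1 = 3: 28/3  (≤ bound)
a_2 = 1: 37/4  (≤ bound)
a_3 = 1: 65/7  (≤ bound)
a_4 = 9: 622/67  (≤ bound)
a_5 = 2: 1309/141  (> 137, stop)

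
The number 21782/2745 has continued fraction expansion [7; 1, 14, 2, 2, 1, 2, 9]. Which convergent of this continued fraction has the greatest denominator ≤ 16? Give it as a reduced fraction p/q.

119/15

a_0 = 7: 7/1  (≤ bound)
a_1 = 1: 8/1  (≤ bound)
a_2 = 14: 119/15  (≤ bound)
a_3 = 2: 246/31  (> 16, stop)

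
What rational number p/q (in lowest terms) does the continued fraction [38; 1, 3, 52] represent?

8099/209

Start with 52.
3 + 1/(52/1) = 3 + 1/52 = 157/52
1 + 1/(157/52) = 1 + 52/157 = 209/157
38 + 1/(209/157) = 38 + 157/209 = 8099/209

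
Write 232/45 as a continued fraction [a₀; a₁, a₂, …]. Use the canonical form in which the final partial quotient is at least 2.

[5; 6, 2, 3]

232 = 5·45 + 7, so a_0 = 5
45 = 6·7 + 3, so a_1 = 6
7 = 2·3 + 1, so a_2 = 2
3 = 3·1 + 0, so a_3 = 3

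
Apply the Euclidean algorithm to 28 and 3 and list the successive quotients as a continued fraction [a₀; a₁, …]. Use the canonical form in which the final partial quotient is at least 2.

28 = 9·3 + 1, so a_0 = 9
3 = 3·1 + 0, so a_1 = 3

[9; 3]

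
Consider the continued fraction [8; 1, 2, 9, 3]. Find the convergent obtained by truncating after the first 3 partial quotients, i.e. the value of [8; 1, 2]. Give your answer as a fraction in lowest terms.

26/3

Collapse the nested fraction from the inside out:
Start with 2.
1 + 1/(2/1) = 1 + 1/2 = 3/2
8 + 1/(3/2) = 8 + 2/3 = 26/3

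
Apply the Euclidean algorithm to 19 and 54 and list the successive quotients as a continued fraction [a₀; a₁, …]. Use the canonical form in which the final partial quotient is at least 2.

[0; 2, 1, 5, 3]

19 ÷ 54 → quotient 0, remainder 19
54 ÷ 19 → quotient 2, remainder 16
19 ÷ 16 → quotient 1, remainder 3
16 ÷ 3 → quotient 5, remainder 1
3 ÷ 1 → quotient 3, remainder 0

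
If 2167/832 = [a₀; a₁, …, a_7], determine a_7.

Run the Euclidean algorithm, recording each quotient:
2167 = 2·832 + 503, so a_0 = 2
832 = 1·503 + 329, so a_1 = 1
503 = 1·329 + 174, so a_2 = 1
329 = 1·174 + 155, so a_3 = 1
174 = 1·155 + 19, so a_4 = 1
155 = 8·19 + 3, so a_5 = 8
19 = 6·3 + 1, so a_6 = 6
3 = 3·1 + 0, so a_7 = 3

3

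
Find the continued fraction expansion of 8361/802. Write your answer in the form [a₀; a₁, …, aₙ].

[10; 2, 2, 1, 5, 3, 6]

8361 ÷ 802 → quotient 10, remainder 341
802 ÷ 341 → quotient 2, remainder 120
341 ÷ 120 → quotient 2, remainder 101
120 ÷ 101 → quotient 1, remainder 19
101 ÷ 19 → quotient 5, remainder 6
19 ÷ 6 → quotient 3, remainder 1
6 ÷ 1 → quotient 6, remainder 0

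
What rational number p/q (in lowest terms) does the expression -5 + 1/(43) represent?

Start with 43.
-5 + 1/(43/1) = -5 + 1/43 = -214/43

-214/43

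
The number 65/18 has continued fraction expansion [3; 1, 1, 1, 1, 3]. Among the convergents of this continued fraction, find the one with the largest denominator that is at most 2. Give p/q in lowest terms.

7/2

a_0 = 3: 3/1  (≤ bound)
a_1 = 1: 4/1  (≤ bound)
a_2 = 1: 7/2  (≤ bound)
a_3 = 1: 11/3  (> 2, stop)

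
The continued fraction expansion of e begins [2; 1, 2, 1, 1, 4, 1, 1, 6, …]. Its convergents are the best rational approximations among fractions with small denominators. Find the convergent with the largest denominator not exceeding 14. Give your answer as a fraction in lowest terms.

19/7

a_0 = 2: 2/1  (≤ bound)
a_1 = 1: 3/1  (≤ bound)
a_2 = 2: 8/3  (≤ bound)
a_3 = 1: 11/4  (≤ bound)
a_4 = 1: 19/7  (≤ bound)
a_5 = 4: 87/32  (> 14, stop)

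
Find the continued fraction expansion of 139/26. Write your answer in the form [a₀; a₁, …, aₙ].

139 = 5·26 + 9, so a_0 = 5
26 = 2·9 + 8, so a_1 = 2
9 = 1·8 + 1, so a_2 = 1
8 = 8·1 + 0, so a_3 = 8

[5; 2, 1, 8]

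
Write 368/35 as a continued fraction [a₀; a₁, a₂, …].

⌊368/35⌋ = 10, remainder 18
⌊35/18⌋ = 1, remainder 17
⌊18/17⌋ = 1, remainder 1
⌊17/1⌋ = 17, remainder 0

[10; 1, 1, 17]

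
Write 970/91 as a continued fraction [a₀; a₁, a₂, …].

[10; 1, 1, 1, 14, 2]

Apply division with remainder until the remainder is 0:
970 ÷ 91 → quotient 10, remainder 60
91 ÷ 60 → quotient 1, remainder 31
60 ÷ 31 → quotient 1, remainder 29
31 ÷ 29 → quotient 1, remainder 2
29 ÷ 2 → quotient 14, remainder 1
2 ÷ 1 → quotient 2, remainder 0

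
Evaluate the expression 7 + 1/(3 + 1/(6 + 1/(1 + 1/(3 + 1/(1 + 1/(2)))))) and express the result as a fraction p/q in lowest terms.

2188/299

Use the convergent recurrence hₖ = aₖ·hₖ₋₁ + hₖ₋₂ (and likewise for the denominators kₖ):
a_0 = 7: 7/1
a_1 = 3: 22/3
a_2 = 6: 139/19
a_3 = 1: 161/22
a_4 = 3: 622/85
a_5 = 1: 783/107
a_6 = 2: 2188/299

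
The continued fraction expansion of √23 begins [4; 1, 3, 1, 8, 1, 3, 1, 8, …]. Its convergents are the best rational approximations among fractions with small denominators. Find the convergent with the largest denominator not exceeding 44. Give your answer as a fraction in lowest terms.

211/44

a_0 = 4: 4/1  (≤ bound)
a_1 = 1: 5/1  (≤ bound)
a_2 = 3: 19/4  (≤ bound)
a_3 = 1: 24/5  (≤ bound)
a_4 = 8: 211/44  (≤ bound)
a_5 = 1: 235/49  (> 44, stop)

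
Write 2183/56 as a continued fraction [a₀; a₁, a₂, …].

2183 ÷ 56 → quotient 38, remainder 55
56 ÷ 55 → quotient 1, remainder 1
55 ÷ 1 → quotient 55, remainder 0

[38; 1, 55]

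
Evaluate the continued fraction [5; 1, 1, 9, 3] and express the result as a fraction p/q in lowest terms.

Work from the innermost term outward:
Start with 3.
9 + 1/(3/1) = 9 + 1/3 = 28/3
1 + 1/(28/3) = 1 + 3/28 = 31/28
1 + 1/(31/28) = 1 + 28/31 = 59/31
5 + 1/(59/31) = 5 + 31/59 = 326/59

326/59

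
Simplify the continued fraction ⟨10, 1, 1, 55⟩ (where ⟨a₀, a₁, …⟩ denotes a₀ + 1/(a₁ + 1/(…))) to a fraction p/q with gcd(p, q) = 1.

1166/111

Compute successive convergents:
a_0 = 10: 10/1
a_1 = 1: 11/1
a_2 = 1: 21/2
a_3 = 55: 1166/111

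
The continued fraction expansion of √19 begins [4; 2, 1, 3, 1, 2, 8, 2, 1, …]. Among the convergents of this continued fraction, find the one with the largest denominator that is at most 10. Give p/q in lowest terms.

a_0 = 4: 4/1  (≤ bound)
a_1 = 2: 9/2  (≤ bound)
a_2 = 1: 13/3  (≤ bound)
a_3 = 3: 48/11  (> 10, stop)

13/3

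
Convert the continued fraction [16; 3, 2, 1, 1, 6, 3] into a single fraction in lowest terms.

Start with 3.
6 + 1/(3/1) = 6 + 1/3 = 19/3
1 + 1/(19/3) = 1 + 3/19 = 22/19
1 + 1/(22/19) = 1 + 19/22 = 41/22
2 + 1/(41/22) = 2 + 22/41 = 104/41
3 + 1/(104/41) = 3 + 41/104 = 353/104
16 + 1/(353/104) = 16 + 104/353 = 5752/353

5752/353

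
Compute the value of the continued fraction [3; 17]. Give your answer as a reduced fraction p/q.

52/17

Collapse the nested fraction from the inside out:
Start with 17.
3 + 1/(17/1) = 3 + 1/17 = 52/17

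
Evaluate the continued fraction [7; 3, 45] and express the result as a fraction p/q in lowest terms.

Start with 45.
3 + 1/(45/1) = 3 + 1/45 = 136/45
7 + 1/(136/45) = 7 + 45/136 = 997/136

997/136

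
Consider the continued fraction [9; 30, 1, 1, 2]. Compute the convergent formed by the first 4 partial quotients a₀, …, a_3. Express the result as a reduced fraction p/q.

Start with 1.
1 + 1/(1/1) = 1 + 1/1 = 2/1
30 + 1/(2/1) = 30 + 1/2 = 61/2
9 + 1/(61/2) = 9 + 2/61 = 551/61

551/61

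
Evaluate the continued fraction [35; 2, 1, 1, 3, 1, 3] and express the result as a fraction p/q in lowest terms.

Compute successive convergents:
a_0 = 35: 35/1
a_1 = 2: 71/2
a_2 = 1: 106/3
a_3 = 1: 177/5
a_4 = 3: 637/18
a_5 = 1: 814/23
a_6 = 3: 3079/87

3079/87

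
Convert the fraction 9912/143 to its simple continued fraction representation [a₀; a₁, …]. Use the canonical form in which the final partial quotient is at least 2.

Apply division with remainder until the remainder is 0:
9912 ÷ 143 → quotient 69, remainder 45
143 ÷ 45 → quotient 3, remainder 8
45 ÷ 8 → quotient 5, remainder 5
8 ÷ 5 → quotient 1, remainder 3
5 ÷ 3 → quotient 1, remainder 2
3 ÷ 2 → quotient 1, remainder 1
2 ÷ 1 → quotient 2, remainder 0

[69; 3, 5, 1, 1, 1, 2]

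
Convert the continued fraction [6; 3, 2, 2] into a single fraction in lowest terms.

107/17

Collapse the nested fraction from the inside out:
Start with 2.
2 + 1/(2/1) = 2 + 1/2 = 5/2
3 + 1/(5/2) = 3 + 2/5 = 17/5
6 + 1/(17/5) = 6 + 5/17 = 107/17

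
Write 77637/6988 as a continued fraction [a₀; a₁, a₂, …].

[11; 9, 11, 2, 10, 1, 2]

77637 ÷ 6988 → quotient 11, remainder 769
6988 ÷ 769 → quotient 9, remainder 67
769 ÷ 67 → quotient 11, remainder 32
67 ÷ 32 → quotient 2, remainder 3
32 ÷ 3 → quotient 10, remainder 2
3 ÷ 2 → quotient 1, remainder 1
2 ÷ 1 → quotient 2, remainder 0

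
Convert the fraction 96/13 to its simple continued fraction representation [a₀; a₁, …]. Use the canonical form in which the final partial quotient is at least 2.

[7; 2, 1, 1, 2]

96 ÷ 13 → quotient 7, remainder 5
13 ÷ 5 → quotient 2, remainder 3
5 ÷ 3 → quotient 1, remainder 2
3 ÷ 2 → quotient 1, remainder 1
2 ÷ 1 → quotient 2, remainder 0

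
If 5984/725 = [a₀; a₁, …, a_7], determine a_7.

2

⌊5984/725⌋ = 8, remainder 184
⌊725/184⌋ = 3, remainder 173
⌊184/173⌋ = 1, remainder 11
⌊173/11⌋ = 15, remainder 8
⌊11/8⌋ = 1, remainder 3
⌊8/3⌋ = 2, remainder 2
⌊3/2⌋ = 1, remainder 1
⌊2/1⌋ = 2, remainder 0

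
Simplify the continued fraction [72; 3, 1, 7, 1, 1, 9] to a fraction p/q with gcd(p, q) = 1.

45450/629

Start with 9.
1 + 1/(9/1) = 1 + 1/9 = 10/9
1 + 1/(10/9) = 1 + 9/10 = 19/10
7 + 1/(19/10) = 7 + 10/19 = 143/19
1 + 1/(143/19) = 1 + 19/143 = 162/143
3 + 1/(162/143) = 3 + 143/162 = 629/162
72 + 1/(629/162) = 72 + 162/629 = 45450/629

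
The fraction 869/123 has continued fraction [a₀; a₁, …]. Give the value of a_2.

⌊869/123⌋ = 7, remainder 8
⌊123/8⌋ = 15, remainder 3
⌊8/3⌋ = 2, remainder 2

2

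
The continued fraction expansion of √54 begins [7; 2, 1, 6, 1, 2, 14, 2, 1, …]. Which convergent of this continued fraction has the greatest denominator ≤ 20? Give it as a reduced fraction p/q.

147/20

List convergents until the denominator exceeds the bound:
a_0 = 7: 7/1  (≤ bound)
a_1 = 2: 15/2  (≤ bound)
a_2 = 1: 22/3  (≤ bound)
a_3 = 6: 147/20  (≤ bound)
a_4 = 1: 169/23  (> 20, stop)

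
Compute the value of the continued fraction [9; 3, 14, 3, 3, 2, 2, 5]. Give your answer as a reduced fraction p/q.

a_0 = 9: 9/1
a_1 = 3: 28/3
a_2 = 14: 401/43
a_3 = 3: 1231/132
a_4 = 3: 4094/439
a_5 = 2: 9419/1010
a_6 = 2: 22932/2459
a_7 = 5: 124079/13305

124079/13305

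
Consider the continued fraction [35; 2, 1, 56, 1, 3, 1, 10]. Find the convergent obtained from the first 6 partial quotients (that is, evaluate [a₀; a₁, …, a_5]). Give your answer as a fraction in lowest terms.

24346/689

Build up convergents one term at a time:
a_0 = 35: 35/1
a_1 = 2: 71/2
a_2 = 1: 106/3
a_3 = 56: 6007/170
a_4 = 1: 6113/173
a_5 = 3: 24346/689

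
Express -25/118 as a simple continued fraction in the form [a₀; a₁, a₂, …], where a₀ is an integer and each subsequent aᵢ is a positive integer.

[-1; 1, 3, 1, 2, 1, 1, 3]

Run the Euclidean algorithm, recording each quotient:
-25 ÷ 118 → quotient -1, remainder 93
118 ÷ 93 → quotient 1, remainder 25
93 ÷ 25 → quotient 3, remainder 18
25 ÷ 18 → quotient 1, remainder 7
18 ÷ 7 → quotient 2, remainder 4
7 ÷ 4 → quotient 1, remainder 3
4 ÷ 3 → quotient 1, remainder 1
3 ÷ 1 → quotient 3, remainder 0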